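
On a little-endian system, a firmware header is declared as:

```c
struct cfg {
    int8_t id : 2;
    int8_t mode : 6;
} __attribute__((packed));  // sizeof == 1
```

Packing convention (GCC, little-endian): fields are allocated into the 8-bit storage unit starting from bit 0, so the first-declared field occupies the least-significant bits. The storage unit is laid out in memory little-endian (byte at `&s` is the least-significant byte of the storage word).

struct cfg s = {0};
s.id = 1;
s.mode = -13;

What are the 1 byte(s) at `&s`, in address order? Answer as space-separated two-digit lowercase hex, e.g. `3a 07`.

cd

id:2 = 1 → 0x1 << 0 → word 0x01
mode:6 = -13 → 0x33 << 2 → word 0xcd
word = 0xcd → little-endian bytes:
  [0]=0xcd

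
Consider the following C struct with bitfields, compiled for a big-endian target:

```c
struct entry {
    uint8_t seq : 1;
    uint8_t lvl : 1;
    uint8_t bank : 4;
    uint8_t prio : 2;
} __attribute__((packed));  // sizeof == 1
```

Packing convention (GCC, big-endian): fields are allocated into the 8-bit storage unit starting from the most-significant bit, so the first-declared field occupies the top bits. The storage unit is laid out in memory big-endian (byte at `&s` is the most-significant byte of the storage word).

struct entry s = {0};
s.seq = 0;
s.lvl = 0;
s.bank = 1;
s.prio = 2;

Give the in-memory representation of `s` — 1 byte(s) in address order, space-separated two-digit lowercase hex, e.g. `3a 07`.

06

seq (1b) val=0 bits=0x0 at bit 7: 0x00
lvl (1b) val=0 bits=0x0 at bit 6: 0x00
bank (4b) val=1 bits=0x1 at bit 2: 0x04
prio (2b) val=2 bits=0x2 at bit 0: 0x06
word = 0x06 → big-endian bytes:
  [0]=0x06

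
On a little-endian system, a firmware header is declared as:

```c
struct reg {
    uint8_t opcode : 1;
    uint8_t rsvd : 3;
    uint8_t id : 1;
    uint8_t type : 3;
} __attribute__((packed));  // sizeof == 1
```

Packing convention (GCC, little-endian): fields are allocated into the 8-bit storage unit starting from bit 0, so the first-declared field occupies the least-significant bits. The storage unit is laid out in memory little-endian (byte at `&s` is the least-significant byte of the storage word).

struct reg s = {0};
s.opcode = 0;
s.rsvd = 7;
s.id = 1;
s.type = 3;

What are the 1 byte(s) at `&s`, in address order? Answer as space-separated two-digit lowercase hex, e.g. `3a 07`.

[0+:1] opcode=0 & 0x1 = 0x0; word=0x00
[1+:3] rsvd=7 & 0x7 = 0x7; word=0x0e
[4+:1] id=1 & 0x1 = 0x1; word=0x1e
[5+:3] type=3 & 0x7 = 0x3; word=0x7e
word = 0x7e → little-endian bytes:
  [0]=0x7e

7e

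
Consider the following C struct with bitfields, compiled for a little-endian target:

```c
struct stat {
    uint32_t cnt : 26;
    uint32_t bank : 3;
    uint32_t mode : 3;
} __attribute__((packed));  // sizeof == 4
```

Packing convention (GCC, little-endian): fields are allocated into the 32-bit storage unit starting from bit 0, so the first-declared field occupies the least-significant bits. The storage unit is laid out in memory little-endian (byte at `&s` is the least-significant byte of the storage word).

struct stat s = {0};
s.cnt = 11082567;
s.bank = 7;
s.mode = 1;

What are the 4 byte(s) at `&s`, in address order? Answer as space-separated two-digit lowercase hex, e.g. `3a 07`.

cnt (26b) val=11082567 bits=0xa91b47 at bit 0: 0x00a91b47
bank (3b) val=7 bits=0x7 at bit 26: 0x1ca91b47
mode (3b) val=1 bits=0x1 at bit 29: 0x3ca91b47
word = 0x3ca91b47 → little-endian bytes:
  [0]=0x47  [1]=0x1b  [2]=0xa9  [3]=0x3c

47 1b a9 3c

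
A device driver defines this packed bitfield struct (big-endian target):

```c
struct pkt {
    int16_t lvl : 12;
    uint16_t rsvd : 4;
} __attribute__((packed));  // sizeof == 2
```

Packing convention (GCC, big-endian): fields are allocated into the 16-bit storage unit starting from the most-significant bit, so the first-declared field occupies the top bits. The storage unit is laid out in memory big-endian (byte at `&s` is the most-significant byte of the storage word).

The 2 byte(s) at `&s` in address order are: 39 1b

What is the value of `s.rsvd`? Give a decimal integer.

11

[0]=0x39 [1]=0x1b (big-endian) → word 0x391b
lvl [4+:12] = (word>>4) & 0xfff = 913
rsvd [0+:4] = (word>>0) & 0xf = 11  ←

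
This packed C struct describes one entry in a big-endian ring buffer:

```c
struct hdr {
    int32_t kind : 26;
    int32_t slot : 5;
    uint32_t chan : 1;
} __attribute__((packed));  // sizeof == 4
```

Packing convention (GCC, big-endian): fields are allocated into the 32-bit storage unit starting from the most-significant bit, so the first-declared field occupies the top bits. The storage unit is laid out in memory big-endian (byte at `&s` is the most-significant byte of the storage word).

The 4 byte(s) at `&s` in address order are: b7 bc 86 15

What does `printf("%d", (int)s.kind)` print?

[0]=0xb7 [1]=0xbc [2]=0x86 [3]=0x15 (big-endian) → word 0xb7bc8615
kind [6+:26] = (word>>6) & 0x3ffffff = 48165400  ←
slot [1+:5] = (word>>1) & 0x1f = 10
chan [0+:1] = (word>>0) & 0x1 = 1
kind signed 26b, MSB=1: 48165400 - 67108864 = -18943464

-18943464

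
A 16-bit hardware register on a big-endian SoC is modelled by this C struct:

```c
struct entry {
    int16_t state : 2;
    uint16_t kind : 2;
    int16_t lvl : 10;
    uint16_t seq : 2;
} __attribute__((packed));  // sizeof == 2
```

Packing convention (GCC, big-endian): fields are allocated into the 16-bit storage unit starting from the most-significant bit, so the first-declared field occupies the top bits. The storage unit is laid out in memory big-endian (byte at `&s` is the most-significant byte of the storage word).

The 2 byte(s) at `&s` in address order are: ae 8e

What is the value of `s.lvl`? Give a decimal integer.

-93

[0]=0xae [1]=0x8e (big-endian) → word 0xae8e
state:2 @ bit 14 → (0xae8e>>14)&0x3 = 0x2
kind:2 @ bit 12 → (0xae8e>>12)&0x3 = 0x2
lvl:10 @ bit 2 → (0xae8e>>2)&0x3ff = 0x3a3  ←
seq:2 @ bit 0 → (0xae8e>>0)&0x3 = 0x2
lvl signed 10b, MSB=1: 931 - 1024 = -93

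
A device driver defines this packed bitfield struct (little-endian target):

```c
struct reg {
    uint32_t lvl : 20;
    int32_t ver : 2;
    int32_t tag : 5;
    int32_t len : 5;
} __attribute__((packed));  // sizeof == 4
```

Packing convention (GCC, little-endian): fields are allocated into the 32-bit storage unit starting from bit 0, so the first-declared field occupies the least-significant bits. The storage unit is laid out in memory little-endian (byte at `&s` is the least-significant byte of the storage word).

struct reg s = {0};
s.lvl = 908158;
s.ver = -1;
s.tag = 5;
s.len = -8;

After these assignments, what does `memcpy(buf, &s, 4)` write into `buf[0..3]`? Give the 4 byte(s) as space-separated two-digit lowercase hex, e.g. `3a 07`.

[0+:20] lvl=908158 & 0xfffff = 0xddb7e; word=0x000ddb7e
[20+:2] ver=-1 & 0x3 = 0x3; word=0x003ddb7e
[22+:5] tag=5 & 0x1f = 0x5; word=0x017ddb7e
[27+:5] len=-8 & 0x1f = 0x18; word=0xc17ddb7e
word = 0xc17ddb7e → little-endian bytes:
  [0]=0x7e  [1]=0xdb  [2]=0x7d  [3]=0xc1

7e db 7d c1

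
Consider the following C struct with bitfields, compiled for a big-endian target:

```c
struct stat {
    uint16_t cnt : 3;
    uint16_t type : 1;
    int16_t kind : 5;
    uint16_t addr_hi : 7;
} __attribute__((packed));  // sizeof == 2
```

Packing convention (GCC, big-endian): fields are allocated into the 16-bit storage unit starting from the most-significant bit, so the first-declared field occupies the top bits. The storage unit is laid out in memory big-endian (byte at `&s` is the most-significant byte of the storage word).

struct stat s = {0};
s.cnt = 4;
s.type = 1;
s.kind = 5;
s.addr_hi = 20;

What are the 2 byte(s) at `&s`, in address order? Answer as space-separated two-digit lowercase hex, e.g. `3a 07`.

cnt (3b) val=4 bits=0x4 at bit 13: 0x8000
type (1b) val=1 bits=0x1 at bit 12: 0x9000
kind (5b) val=5 bits=0x5 at bit 7: 0x9280
addr_hi (7b) val=20 bits=0x14 at bit 0: 0x9294
word = 0x9294 → big-endian bytes:
  [0]=0x92  [1]=0x94

92 94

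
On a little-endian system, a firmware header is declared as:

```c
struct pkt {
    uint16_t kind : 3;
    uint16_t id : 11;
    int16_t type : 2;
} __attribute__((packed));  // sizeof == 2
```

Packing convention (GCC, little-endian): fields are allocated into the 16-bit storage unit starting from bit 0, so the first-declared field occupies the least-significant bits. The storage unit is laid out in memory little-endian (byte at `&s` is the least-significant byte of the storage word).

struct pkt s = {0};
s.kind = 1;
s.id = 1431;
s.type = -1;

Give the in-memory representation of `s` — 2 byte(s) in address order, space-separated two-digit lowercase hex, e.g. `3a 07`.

b9 ec

kind (3b) val=1 bits=0x1 at bit 0: 0x0001
id (11b) val=1431 bits=0x597 at bit 3: 0x2cb9
type (2b) val=-1 bits=0x3 at bit 14: 0xecb9
word = 0xecb9 → little-endian bytes:
  [0]=0xb9  [1]=0xec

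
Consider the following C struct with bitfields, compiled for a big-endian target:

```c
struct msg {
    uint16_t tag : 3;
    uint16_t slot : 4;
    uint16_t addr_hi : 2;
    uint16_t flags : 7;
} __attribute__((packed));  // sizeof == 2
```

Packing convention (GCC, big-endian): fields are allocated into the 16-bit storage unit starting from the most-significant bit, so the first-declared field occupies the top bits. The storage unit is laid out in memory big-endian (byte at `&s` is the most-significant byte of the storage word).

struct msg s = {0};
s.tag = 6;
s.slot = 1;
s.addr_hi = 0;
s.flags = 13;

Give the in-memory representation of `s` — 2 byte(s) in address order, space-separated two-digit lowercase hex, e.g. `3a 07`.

c2 0d

tag (3b) val=6 bits=0x6 at bit 13: 0xc000
slot (4b) val=1 bits=0x1 at bit 9: 0xc200
addr_hi (2b) val=0 bits=0x0 at bit 7: 0xc200
flags (7b) val=13 bits=0xd at bit 0: 0xc20d
word = 0xc20d → big-endian bytes:
  [0]=0xc2  [1]=0x0d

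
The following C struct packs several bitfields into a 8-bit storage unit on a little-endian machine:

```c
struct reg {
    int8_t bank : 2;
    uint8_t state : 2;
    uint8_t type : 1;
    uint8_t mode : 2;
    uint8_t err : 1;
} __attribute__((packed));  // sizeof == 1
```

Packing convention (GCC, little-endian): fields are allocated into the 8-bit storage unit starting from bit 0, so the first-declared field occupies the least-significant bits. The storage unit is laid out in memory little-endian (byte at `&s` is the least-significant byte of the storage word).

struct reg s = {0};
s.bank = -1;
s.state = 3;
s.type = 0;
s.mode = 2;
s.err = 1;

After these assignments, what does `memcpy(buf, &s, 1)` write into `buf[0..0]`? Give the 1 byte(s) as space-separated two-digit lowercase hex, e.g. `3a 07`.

bank (2b) val=-1 bits=0x3 at bit 0: 0x03
state (2b) val=3 bits=0x3 at bit 2: 0x0f
type (1b) val=0 bits=0x0 at bit 4: 0x0f
mode (2b) val=2 bits=0x2 at bit 5: 0x4f
err (1b) val=1 bits=0x1 at bit 7: 0xcf
word = 0xcf → little-endian bytes:
  [0]=0xcf

cf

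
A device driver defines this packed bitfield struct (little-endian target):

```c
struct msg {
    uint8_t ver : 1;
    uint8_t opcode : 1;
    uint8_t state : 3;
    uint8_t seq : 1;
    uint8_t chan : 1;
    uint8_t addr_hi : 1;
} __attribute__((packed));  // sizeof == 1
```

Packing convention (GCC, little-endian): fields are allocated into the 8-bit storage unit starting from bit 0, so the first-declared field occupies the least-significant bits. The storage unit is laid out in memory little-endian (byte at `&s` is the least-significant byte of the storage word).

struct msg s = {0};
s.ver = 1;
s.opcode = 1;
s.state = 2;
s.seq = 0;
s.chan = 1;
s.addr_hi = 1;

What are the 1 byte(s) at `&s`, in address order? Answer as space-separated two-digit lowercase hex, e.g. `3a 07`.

[0+:1] ver=1 & 0x1 = 0x1; word=0x01
[1+:1] opcode=1 & 0x1 = 0x1; word=0x03
[2+:3] state=2 & 0x7 = 0x2; word=0x0b
[5+:1] seq=0 & 0x1 = 0x0; word=0x0b
[6+:1] chan=1 & 0x1 = 0x1; word=0x4b
[7+:1] addr_hi=1 & 0x1 = 0x1; word=0xcb
word = 0xcb → little-endian bytes:
  [0]=0xcb

cb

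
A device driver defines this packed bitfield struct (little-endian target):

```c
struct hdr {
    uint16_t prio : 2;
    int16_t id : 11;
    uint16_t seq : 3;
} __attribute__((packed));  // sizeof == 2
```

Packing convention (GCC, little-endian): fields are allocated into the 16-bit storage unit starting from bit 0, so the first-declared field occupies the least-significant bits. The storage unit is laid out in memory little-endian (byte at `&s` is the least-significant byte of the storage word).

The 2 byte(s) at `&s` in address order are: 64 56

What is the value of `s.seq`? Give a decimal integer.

2

[0]=0x64 [1]=0x56 (little-endian) → word 0x5664
prio:2 @ bit 0 → (0x5664>>0)&0x3 = 0x0
id:11 @ bit 2 → (0x5664>>2)&0x7ff = 0x599
seq:3 @ bit 13 → (0x5664>>13)&0x7 = 0x2  ←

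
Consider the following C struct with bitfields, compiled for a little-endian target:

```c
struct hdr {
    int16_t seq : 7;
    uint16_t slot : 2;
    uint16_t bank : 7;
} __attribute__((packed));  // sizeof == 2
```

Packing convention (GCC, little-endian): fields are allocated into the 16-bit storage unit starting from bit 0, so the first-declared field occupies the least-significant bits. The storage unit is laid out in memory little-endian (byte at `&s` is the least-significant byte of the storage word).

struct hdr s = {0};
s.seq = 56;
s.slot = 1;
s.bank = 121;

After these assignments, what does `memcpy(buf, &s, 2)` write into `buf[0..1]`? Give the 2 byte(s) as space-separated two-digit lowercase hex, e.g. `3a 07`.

seq (7b) val=56 bits=0x38 at bit 0: 0x0038
slot (2b) val=1 bits=0x1 at bit 7: 0x00b8
bank (7b) val=121 bits=0x79 at bit 9: 0xf2b8
word = 0xf2b8 → little-endian bytes:
  [0]=0xb8  [1]=0xf2

b8 f2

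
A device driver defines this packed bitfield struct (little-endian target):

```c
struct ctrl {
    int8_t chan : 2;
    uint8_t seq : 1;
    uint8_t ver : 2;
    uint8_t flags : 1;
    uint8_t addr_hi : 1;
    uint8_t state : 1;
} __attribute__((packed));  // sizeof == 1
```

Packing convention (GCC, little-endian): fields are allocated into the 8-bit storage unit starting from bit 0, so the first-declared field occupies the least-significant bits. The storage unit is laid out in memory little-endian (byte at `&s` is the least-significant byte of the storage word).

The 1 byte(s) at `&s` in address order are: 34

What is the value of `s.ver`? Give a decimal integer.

2

[0]=0x34 (little-endian) → word 0x34
chan [0+:2] = (word>>0) & 0x3 = 0
seq [2+:1] = (word>>2) & 0x1 = 1
ver [3+:2] = (word>>3) & 0x3 = 2  ←
flags [5+:1] = (word>>5) & 0x1 = 1
addr_hi [6+:1] = (word>>6) & 0x1 = 0
state [7+:1] = (word>>7) & 0x1 = 0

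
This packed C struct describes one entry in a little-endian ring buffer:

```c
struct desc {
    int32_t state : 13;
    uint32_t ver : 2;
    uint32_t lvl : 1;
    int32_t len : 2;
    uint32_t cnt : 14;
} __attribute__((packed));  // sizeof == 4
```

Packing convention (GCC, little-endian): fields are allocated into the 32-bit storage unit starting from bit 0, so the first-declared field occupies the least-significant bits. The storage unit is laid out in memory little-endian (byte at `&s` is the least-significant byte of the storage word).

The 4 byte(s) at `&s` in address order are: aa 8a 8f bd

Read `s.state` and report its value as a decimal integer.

2730

[0]=0xaa [1]=0x8a [2]=0x8f [3]=0xbd (little-endian) → word 0xbd8f8aaa
state [0+:13] = (word>>0) & 0x1fff = 2730  ←
ver [13+:2] = (word>>13) & 0x3 = 0
lvl [15+:1] = (word>>15) & 0x1 = 1
len [16+:2] = (word>>16) & 0x3 = 3
cnt [18+:14] = (word>>18) & 0x3fff = 12131
state signed 13b, MSB=0: value = 2730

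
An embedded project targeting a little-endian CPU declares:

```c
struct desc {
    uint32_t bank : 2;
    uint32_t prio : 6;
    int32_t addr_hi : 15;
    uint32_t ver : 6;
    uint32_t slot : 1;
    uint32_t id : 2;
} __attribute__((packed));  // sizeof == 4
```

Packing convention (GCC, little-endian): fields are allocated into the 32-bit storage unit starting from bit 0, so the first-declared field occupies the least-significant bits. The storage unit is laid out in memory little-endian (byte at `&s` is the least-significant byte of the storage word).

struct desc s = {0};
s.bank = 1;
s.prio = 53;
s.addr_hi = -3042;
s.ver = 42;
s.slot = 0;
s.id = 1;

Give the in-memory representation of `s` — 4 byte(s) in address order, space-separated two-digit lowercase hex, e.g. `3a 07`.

[0+:2] bank=1 & 0x3 = 0x1; word=0x00000001
[2+:6] prio=53 & 0x3f = 0x35; word=0x000000d5
[8+:15] addr_hi=-3042 & 0x7fff = 0x741e; word=0x00741ed5
[23+:6] ver=42 & 0x3f = 0x2a; word=0x15741ed5
[29+:1] slot=0 & 0x1 = 0x0; word=0x15741ed5
[30+:2] id=1 & 0x3 = 0x1; word=0x55741ed5
word = 0x55741ed5 → little-endian bytes:
  [0]=0xd5  [1]=0x1e  [2]=0x74  [3]=0x55

d5 1e 74 55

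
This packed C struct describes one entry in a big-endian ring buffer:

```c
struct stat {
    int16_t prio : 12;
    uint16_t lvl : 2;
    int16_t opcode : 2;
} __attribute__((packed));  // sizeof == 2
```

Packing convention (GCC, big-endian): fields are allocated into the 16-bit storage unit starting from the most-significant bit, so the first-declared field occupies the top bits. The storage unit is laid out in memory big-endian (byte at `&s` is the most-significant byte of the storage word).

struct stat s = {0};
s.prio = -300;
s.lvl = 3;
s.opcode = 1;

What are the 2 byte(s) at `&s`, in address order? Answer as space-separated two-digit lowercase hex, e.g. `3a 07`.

ed 4d

prio (12b) val=-300 bits=0xed4 at bit 4: 0xed40
lvl (2b) val=3 bits=0x3 at bit 2: 0xed4c
opcode (2b) val=1 bits=0x1 at bit 0: 0xed4d
word = 0xed4d → big-endian bytes:
  [0]=0xed  [1]=0x4d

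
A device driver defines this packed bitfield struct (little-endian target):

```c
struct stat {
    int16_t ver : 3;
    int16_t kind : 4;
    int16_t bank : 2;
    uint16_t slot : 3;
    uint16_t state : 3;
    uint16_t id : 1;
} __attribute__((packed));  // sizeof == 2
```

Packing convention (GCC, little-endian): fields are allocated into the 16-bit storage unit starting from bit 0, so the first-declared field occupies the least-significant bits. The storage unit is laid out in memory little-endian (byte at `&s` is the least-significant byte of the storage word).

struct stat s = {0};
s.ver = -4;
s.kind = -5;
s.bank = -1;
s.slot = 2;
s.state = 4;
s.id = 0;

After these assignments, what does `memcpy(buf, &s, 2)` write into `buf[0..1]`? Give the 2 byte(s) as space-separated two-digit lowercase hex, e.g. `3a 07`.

ver (3b) val=-4 bits=0x4 at bit 0: 0x0004
kind (4b) val=-5 bits=0xb at bit 3: 0x005c
bank (2b) val=-1 bits=0x3 at bit 7: 0x01dc
slot (3b) val=2 bits=0x2 at bit 9: 0x05dc
state (3b) val=4 bits=0x4 at bit 12: 0x45dc
id (1b) val=0 bits=0x0 at bit 15: 0x45dc
word = 0x45dc → little-endian bytes:
  [0]=0xdc  [1]=0x45

dc 45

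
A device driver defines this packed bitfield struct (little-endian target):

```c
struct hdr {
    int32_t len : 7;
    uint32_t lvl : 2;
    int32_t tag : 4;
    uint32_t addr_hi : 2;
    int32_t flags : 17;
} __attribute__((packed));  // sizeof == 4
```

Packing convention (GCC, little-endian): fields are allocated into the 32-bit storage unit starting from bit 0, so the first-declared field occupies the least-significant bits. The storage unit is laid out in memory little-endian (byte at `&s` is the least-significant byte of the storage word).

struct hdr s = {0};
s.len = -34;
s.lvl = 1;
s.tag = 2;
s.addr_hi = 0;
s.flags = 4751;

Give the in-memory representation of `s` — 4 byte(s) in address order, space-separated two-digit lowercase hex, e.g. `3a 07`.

[0+:7] len=-34 & 0x7f = 0x5e; word=0x0000005e
[7+:2] lvl=1 & 0x3 = 0x1; word=0x000000de
[9+:4] tag=2 & 0xf = 0x2; word=0x000004de
[13+:2] addr_hi=0 & 0x3 = 0x0; word=0x000004de
[15+:17] flags=4751 & 0x1ffff = 0x128f; word=0x094784de
word = 0x094784de → little-endian bytes:
  [0]=0xde  [1]=0x84  [2]=0x47  [3]=0x09

de 84 47 09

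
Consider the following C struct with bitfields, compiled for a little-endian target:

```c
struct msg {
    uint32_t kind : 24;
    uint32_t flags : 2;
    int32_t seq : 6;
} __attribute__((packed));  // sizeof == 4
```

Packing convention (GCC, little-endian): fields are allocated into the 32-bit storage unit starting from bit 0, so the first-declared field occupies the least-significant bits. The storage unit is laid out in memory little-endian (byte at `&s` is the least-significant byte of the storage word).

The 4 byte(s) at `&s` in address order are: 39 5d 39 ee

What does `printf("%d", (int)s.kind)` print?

[0]=0x39 [1]=0x5d [2]=0x39 [3]=0xee (little-endian) → word 0xee395d39
kind:24 @ bit 0 → (0xee395d39>>0)&0xffffff = 0x395d39  ←
flags:2 @ bit 24 → (0xee395d39>>24)&0x3 = 0x2
seq:6 @ bit 26 → (0xee395d39>>26)&0x3f = 0x3b

3759417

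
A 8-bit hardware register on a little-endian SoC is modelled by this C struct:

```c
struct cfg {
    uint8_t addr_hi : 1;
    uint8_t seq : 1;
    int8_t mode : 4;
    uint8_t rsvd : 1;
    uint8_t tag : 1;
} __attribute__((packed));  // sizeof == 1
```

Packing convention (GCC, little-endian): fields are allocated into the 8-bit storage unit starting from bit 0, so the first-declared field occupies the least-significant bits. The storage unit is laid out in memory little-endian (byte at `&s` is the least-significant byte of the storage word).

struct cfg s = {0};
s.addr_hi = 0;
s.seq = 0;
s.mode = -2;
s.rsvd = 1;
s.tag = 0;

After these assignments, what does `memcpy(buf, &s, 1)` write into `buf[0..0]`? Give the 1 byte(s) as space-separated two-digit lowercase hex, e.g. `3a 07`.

[0+:1] addr_hi=0 & 0x1 = 0x0; word=0x00
[1+:1] seq=0 & 0x1 = 0x0; word=0x00
[2+:4] mode=-2 & 0xf = 0xe; word=0x38
[6+:1] rsvd=1 & 0x1 = 0x1; word=0x78
[7+:1] tag=0 & 0x1 = 0x0; word=0x78
word = 0x78 → little-endian bytes:
  [0]=0x78

78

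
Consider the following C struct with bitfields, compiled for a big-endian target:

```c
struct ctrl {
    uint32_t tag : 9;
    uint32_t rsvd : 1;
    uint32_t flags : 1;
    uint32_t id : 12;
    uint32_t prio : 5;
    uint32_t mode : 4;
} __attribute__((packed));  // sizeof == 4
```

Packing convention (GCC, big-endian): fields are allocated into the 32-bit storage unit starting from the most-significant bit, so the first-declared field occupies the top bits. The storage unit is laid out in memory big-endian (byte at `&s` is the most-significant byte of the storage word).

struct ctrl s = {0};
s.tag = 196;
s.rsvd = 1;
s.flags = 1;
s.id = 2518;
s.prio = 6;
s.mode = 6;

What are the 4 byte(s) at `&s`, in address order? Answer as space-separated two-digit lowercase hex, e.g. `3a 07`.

62 73 ac 66

tag (9b) val=196 bits=0xc4 at bit 23: 0x62000000
rsvd (1b) val=1 bits=0x1 at bit 22: 0x62400000
flags (1b) val=1 bits=0x1 at bit 21: 0x62600000
id (12b) val=2518 bits=0x9d6 at bit 9: 0x6273ac00
prio (5b) val=6 bits=0x6 at bit 4: 0x6273ac60
mode (4b) val=6 bits=0x6 at bit 0: 0x6273ac66
word = 0x6273ac66 → big-endian bytes:
  [0]=0x62  [1]=0x73  [2]=0xac  [3]=0x66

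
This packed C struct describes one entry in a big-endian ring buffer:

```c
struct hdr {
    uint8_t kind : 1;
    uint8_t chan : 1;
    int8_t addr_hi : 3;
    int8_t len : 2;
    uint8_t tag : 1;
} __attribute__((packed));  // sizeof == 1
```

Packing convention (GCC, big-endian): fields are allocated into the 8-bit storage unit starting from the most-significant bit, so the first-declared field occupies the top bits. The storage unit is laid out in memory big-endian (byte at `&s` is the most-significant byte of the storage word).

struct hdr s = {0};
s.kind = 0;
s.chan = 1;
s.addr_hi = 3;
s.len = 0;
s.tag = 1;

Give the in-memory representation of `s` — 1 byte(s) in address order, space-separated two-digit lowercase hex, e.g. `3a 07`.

kind:1 = 0 → 0x0 << 7 → word 0x00
chan:1 = 1 → 0x1 << 6 → word 0x40
addr_hi:3 = 3 → 0x3 << 3 → word 0x58
len:2 = 0 → 0x0 << 1 → word 0x58
tag:1 = 1 → 0x1 << 0 → word 0x59
word = 0x59 → big-endian bytes:
  [0]=0x59

59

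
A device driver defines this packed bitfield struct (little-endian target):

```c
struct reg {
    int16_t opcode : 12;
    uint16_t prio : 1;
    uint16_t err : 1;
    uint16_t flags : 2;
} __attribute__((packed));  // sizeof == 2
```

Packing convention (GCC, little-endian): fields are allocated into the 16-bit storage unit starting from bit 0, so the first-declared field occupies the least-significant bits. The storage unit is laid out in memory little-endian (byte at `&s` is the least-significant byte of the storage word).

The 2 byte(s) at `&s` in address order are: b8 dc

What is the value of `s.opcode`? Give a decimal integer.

[0]=0xb8 [1]=0xdc (little-endian) → word 0xdcb8
opcode [0+:12] = (word>>0) & 0xfff = 3256  ←
prio [12+:1] = (word>>12) & 0x1 = 1
err [13+:1] = (word>>13) & 0x1 = 0
flags [14+:2] = (word>>14) & 0x3 = 3
opcode signed 12b, MSB=1: 3256 - 4096 = -840

-840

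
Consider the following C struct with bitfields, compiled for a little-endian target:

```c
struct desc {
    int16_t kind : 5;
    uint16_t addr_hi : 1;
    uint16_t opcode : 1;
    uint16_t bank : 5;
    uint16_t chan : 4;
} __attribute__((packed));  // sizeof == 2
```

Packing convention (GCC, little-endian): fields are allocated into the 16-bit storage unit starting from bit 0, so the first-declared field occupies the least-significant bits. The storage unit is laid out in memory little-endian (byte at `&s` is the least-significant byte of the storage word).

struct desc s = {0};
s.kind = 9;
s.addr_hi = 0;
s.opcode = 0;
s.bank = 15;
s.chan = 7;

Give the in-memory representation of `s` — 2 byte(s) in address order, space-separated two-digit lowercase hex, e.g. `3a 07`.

kind (5b) val=9 bits=0x9 at bit 0: 0x0009
addr_hi (1b) val=0 bits=0x0 at bit 5: 0x0009
opcode (1b) val=0 bits=0x0 at bit 6: 0x0009
bank (5b) val=15 bits=0xf at bit 7: 0x0789
chan (4b) val=7 bits=0x7 at bit 12: 0x7789
word = 0x7789 → little-endian bytes:
  [0]=0x89  [1]=0x77

89 77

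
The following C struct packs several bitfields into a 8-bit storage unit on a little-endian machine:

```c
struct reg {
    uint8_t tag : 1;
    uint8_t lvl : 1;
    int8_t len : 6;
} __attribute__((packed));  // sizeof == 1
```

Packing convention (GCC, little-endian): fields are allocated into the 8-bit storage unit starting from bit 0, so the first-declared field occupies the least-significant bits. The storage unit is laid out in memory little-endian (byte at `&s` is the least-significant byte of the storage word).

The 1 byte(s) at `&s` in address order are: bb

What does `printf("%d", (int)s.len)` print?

-18

[0]=0xbb (little-endian) → word 0xbb
tag [0+:1] = (word>>0) & 0x1 = 1
lvl [1+:1] = (word>>1) & 0x1 = 1
len [2+:6] = (word>>2) & 0x3f = 46  ←
len signed 6b, MSB=1: 46 - 64 = -18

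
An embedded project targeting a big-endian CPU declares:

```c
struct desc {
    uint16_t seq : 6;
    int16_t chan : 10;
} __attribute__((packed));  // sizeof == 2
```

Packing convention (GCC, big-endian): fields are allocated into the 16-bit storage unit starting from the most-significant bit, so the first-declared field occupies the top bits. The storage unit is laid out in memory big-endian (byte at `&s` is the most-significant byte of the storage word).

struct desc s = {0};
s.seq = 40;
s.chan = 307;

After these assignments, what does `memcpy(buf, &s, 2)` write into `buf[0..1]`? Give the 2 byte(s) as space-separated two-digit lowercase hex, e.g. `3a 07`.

seq (6b) val=40 bits=0x28 at bit 10: 0xa000
chan (10b) val=307 bits=0x133 at bit 0: 0xa133
word = 0xa133 → big-endian bytes:
  [0]=0xa1  [1]=0x33

a1 33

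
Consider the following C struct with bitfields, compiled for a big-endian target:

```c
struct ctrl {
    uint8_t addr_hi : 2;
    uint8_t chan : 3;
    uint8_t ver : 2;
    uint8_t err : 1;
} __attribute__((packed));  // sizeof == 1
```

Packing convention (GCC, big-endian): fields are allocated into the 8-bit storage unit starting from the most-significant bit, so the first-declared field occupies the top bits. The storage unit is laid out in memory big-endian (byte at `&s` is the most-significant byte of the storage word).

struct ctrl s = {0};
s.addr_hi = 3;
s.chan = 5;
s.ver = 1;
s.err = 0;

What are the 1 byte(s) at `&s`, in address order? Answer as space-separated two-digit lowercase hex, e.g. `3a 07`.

addr_hi:2 = 3 → 0x3 << 6 → word 0xc0
chan:3 = 5 → 0x5 << 3 → word 0xe8
ver:2 = 1 → 0x1 << 1 → word 0xea
err:1 = 0 → 0x0 << 0 → word 0xea
word = 0xea → big-endian bytes:
  [0]=0xea

ea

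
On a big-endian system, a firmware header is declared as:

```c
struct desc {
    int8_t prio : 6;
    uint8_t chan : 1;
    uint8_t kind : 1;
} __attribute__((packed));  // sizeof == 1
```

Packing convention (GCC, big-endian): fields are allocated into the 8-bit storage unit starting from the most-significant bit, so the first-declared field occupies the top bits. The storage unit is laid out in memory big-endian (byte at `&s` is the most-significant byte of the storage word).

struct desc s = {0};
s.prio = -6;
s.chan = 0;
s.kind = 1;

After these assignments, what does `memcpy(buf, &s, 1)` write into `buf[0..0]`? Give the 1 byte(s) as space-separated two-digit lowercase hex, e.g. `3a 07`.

[2+:6] prio=-6 & 0x3f = 0x3a; word=0xe8
[1+:1] chan=0 & 0x1 = 0x0; word=0xe8
[0+:1] kind=1 & 0x1 = 0x1; word=0xe9
word = 0xe9 → big-endian bytes:
  [0]=0xe9

e9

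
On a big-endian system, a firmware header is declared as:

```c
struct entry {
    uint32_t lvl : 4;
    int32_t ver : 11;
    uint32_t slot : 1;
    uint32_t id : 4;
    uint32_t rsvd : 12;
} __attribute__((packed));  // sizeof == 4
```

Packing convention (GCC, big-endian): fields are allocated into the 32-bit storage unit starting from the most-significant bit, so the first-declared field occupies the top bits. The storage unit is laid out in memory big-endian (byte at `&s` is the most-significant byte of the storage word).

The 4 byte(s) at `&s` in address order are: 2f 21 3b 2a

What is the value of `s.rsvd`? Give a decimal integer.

2858

[0]=0x2f [1]=0x21 [2]=0x3b [3]=0x2a (big-endian) → word 0x2f213b2a
lvl [28+:4] = (word>>28) & 0xf = 2
ver [17+:11] = (word>>17) & 0x7ff = 1936
slot [16+:1] = (word>>16) & 0x1 = 1
id [12+:4] = (word>>12) & 0xf = 3
rsvd [0+:12] = (word>>0) & 0xfff = 2858  ←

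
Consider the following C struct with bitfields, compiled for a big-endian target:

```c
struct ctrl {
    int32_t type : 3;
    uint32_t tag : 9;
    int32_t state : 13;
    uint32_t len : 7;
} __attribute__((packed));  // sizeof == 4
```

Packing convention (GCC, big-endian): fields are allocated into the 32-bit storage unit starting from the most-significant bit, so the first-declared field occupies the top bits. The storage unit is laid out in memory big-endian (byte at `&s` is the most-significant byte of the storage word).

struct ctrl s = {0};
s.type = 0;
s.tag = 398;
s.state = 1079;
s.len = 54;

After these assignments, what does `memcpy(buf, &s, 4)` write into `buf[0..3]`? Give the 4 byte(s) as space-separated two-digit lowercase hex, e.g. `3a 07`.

18 e2 1b b6

type (3b) val=0 bits=0x0 at bit 29: 0x00000000
tag (9b) val=398 bits=0x18e at bit 20: 0x18e00000
state (13b) val=1079 bits=0x437 at bit 7: 0x18e21b80
len (7b) val=54 bits=0x36 at bit 0: 0x18e21bb6
word = 0x18e21bb6 → big-endian bytes:
  [0]=0x18  [1]=0xe2  [2]=0x1b  [3]=0xb6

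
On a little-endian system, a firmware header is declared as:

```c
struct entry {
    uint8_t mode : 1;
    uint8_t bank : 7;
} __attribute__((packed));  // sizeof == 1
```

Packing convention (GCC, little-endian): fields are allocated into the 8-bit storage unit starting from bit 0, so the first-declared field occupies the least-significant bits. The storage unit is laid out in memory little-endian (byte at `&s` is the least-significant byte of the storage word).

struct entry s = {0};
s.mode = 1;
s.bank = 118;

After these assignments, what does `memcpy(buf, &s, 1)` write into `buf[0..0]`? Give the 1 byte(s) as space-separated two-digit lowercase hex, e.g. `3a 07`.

mode (1b) val=1 bits=0x1 at bit 0: 0x01
bank (7b) val=118 bits=0x76 at bit 1: 0xed
word = 0xed → little-endian bytes:
  [0]=0xed

ed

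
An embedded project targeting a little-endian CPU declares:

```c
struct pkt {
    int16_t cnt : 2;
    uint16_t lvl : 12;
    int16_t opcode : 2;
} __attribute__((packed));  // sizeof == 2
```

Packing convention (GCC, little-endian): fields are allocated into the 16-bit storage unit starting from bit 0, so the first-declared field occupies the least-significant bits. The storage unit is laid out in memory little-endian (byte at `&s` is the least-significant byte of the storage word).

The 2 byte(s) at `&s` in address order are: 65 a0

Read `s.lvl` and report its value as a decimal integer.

[0]=0x65 [1]=0xa0 (little-endian) → word 0xa065
cnt [0+:2] = (word>>0) & 0x3 = 1
lvl [2+:12] = (word>>2) & 0xfff = 2073  ←
opcode [14+:2] = (word>>14) & 0x3 = 2

2073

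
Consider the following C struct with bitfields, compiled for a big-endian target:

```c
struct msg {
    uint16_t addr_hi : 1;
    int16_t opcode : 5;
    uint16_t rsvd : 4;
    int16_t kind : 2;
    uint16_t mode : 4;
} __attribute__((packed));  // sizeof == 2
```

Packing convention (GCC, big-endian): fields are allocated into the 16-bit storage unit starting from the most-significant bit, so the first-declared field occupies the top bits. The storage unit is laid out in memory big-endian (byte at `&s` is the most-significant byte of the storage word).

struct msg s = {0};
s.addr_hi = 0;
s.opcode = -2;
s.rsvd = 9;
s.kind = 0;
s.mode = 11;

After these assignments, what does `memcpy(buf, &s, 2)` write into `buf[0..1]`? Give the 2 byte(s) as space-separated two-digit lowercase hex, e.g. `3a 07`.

7a 4b

addr_hi (1b) val=0 bits=0x0 at bit 15: 0x0000
opcode (5b) val=-2 bits=0x1e at bit 10: 0x7800
rsvd (4b) val=9 bits=0x9 at bit 6: 0x7a40
kind (2b) val=0 bits=0x0 at bit 4: 0x7a40
mode (4b) val=11 bits=0xb at bit 0: 0x7a4b
word = 0x7a4b → big-endian bytes:
  [0]=0x7a  [1]=0x4b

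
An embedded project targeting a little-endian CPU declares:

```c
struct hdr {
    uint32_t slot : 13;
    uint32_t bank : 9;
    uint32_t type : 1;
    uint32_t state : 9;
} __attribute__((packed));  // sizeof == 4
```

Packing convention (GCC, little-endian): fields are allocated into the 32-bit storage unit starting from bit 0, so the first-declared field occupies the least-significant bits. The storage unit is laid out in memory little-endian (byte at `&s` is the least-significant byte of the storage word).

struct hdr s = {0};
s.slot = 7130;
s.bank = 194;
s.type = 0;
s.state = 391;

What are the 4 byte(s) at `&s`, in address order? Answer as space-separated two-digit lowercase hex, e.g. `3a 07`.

da 5b 98 c3

[0+:13] slot=7130 & 0x1fff = 0x1bda; word=0x00001bda
[13+:9] bank=194 & 0x1ff = 0xc2; word=0x00185bda
[22+:1] type=0 & 0x1 = 0x0; word=0x00185bda
[23+:9] state=391 & 0x1ff = 0x187; word=0xc3985bda
word = 0xc3985bda → little-endian bytes:
  [0]=0xda  [1]=0x5b  [2]=0x98  [3]=0xc3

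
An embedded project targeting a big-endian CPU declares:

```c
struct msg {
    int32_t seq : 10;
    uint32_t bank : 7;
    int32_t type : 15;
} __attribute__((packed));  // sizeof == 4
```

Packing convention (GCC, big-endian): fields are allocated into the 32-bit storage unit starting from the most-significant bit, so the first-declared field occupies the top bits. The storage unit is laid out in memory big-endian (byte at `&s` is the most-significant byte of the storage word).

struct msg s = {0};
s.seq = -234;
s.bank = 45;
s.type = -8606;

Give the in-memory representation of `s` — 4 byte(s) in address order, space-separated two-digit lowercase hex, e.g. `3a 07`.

seq:10 = -234 → 0x316 << 22 → word 0xc5800000
bank:7 = 45 → 0x2d << 15 → word 0xc5968000
type:15 = -8606 → 0x5e62 << 0 → word 0xc596de62
word = 0xc596de62 → big-endian bytes:
  [0]=0xc5  [1]=0x96  [2]=0xde  [3]=0x62

c5 96 de 62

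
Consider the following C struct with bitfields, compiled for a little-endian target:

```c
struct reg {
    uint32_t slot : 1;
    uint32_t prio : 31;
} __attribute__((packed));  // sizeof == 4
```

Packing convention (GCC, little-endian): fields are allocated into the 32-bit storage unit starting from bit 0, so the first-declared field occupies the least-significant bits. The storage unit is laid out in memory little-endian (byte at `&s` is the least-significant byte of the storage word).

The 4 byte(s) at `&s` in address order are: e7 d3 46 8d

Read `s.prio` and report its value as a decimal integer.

[0]=0xe7 [1]=0xd3 [2]=0x46 [3]=0x8d (little-endian) → word 0x8d46d3e7
slot [0+:1] = (word>>0) & 0x1 = 1
prio [1+:31] = (word>>1) & 0x7fffffff = 1185114611  ←

1185114611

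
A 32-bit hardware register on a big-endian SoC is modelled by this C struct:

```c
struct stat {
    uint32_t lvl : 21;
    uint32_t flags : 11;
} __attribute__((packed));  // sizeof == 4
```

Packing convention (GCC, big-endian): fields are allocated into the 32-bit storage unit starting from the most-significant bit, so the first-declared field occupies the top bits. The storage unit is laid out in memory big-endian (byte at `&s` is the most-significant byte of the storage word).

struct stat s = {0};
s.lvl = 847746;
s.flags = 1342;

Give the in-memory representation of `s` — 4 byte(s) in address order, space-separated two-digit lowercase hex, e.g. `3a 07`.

67 7c 15 3e

lvl (21b) val=847746 bits=0xcef82 at bit 11: 0x677c1000
flags (11b) val=1342 bits=0x53e at bit 0: 0x677c153e
word = 0x677c153e → big-endian bytes:
  [0]=0x67  [1]=0x7c  [2]=0x15  [3]=0x3e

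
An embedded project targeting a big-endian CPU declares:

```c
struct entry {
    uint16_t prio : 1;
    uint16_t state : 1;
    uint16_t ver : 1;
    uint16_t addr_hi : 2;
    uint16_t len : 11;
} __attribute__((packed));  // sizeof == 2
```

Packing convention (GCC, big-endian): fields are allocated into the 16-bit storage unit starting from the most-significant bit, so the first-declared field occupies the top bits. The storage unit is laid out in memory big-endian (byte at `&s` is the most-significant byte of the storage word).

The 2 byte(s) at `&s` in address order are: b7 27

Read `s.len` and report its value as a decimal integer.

1831

[0]=0xb7 [1]=0x27 (big-endian) → word 0xb727
prio [15+:1] = (word>>15) & 0x1 = 1
state [14+:1] = (word>>14) & 0x1 = 0
ver [13+:1] = (word>>13) & 0x1 = 1
addr_hi [11+:2] = (word>>11) & 0x3 = 2
len [0+:11] = (word>>0) & 0x7ff = 1831  ←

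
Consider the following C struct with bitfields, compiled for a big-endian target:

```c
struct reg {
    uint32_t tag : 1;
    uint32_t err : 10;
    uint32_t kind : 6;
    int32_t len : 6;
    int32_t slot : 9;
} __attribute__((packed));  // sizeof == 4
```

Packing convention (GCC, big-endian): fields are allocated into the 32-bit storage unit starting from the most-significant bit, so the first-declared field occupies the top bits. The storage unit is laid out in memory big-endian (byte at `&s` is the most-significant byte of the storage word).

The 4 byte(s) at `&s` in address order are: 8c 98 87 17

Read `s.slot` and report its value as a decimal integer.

[0]=0x8c [1]=0x98 [2]=0x87 [3]=0x17 (big-endian) → word 0x8c988717
tag [31+:1] = (word>>31) & 0x1 = 1
err [21+:10] = (word>>21) & 0x3ff = 100
kind [15+:6] = (word>>15) & 0x3f = 49
len [9+:6] = (word>>9) & 0x3f = 3
slot [0+:9] = (word>>0) & 0x1ff = 279  ←
slot signed 9b, MSB=1: 279 - 512 = -233

-233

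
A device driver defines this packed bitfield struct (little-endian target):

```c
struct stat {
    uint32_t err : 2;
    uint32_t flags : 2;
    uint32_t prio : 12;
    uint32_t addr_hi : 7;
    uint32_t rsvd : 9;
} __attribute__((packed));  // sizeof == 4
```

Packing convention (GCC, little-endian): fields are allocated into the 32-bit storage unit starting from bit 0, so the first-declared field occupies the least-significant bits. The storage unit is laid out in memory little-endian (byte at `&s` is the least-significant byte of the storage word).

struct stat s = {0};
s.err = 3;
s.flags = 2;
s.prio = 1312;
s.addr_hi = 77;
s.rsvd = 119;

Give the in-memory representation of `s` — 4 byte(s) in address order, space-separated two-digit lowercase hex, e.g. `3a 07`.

err:2 = 3 → 0x3 << 0 → word 0x00000003
flags:2 = 2 → 0x2 << 2 → word 0x0000000b
prio:12 = 1312 → 0x520 << 4 → word 0x0000520b
addr_hi:7 = 77 → 0x4d << 16 → word 0x004d520b
rsvd:9 = 119 → 0x77 << 23 → word 0x3bcd520b
word = 0x3bcd520b → little-endian bytes:
  [0]=0x0b  [1]=0x52  [2]=0xcd  [3]=0x3b

0b 52 cd 3b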